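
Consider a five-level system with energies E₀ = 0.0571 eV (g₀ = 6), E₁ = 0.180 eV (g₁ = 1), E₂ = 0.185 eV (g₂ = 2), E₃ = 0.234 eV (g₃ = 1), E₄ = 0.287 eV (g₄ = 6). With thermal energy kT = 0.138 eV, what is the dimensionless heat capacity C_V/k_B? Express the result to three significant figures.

Eᵢ/kT = 0.41377, 1.3043, 1.3406, 1.6957, 2.0797.
Z = Σ gᵢe^(−Eᵢ/kT) = 6·e^(−0.41377) + 1·e^(−1.3043) + 2·e^(−1.3406) + 1·e^(−1.6957) + 6·e^(−2.0797) = 3.9669 + 0.27136 + 0.52338 + 0.18347 + 0.74981 = 5.6949.
⟨E⟩ = 0.11068 eV, ⟨E²⟩ = 0.019569 eV².
C_V/k_B = (⟨E²⟩ − ⟨E⟩²)/(kT)² = (0.019569 − 0.012250)/0.019044 = 0.384.

0.384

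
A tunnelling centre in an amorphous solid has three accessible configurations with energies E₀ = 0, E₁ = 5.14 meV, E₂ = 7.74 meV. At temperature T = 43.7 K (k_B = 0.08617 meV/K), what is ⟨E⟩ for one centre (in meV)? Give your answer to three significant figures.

1.67 meV

k_BT = 0.08617 × 43.7 K = 3.7656 meV.
Eᵢ/kT = 0, 1.3650, 2.0554.
Z = Σ e^(−Eᵢ/kT) = e^(−0) + e^(−1.3650) + e^(−2.0554) = 1.0000 + 0.25538 + 0.12804 = 1.3834.
⟨E⟩ = Σ Eᵢ e^(−Eᵢ/kT) / Z = (0·1.0000 + 5.14·0.25538 + 7.74·0.12804) / 1.3834 = 1.67 meV.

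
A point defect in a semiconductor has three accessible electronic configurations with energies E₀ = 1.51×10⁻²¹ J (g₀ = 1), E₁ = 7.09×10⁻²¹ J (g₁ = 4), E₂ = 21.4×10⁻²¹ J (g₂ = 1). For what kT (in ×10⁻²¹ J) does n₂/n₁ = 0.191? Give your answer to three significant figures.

n₂/n₁ = (g₂/g₁) exp[−(E₂−E₁)/kT] = 0.191.
⇒ (E₂−E₁)/kT = ln((1/4)/0.191) = ln(1.3089) = 0.26919.
kT = 14.31 ×10⁻²¹ J / 0.26919 = 53.2 ×10⁻²¹ J.

53.2 ×10⁻²¹ J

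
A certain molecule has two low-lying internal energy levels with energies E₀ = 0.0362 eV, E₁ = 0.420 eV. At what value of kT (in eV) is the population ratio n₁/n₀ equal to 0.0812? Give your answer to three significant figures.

n₁/n₀ = exp[−(E₁−E₀)/kT] = 0.0812.
⇒ (E₁−E₀)/kT = ln(1/0.0812) = ln(12.315) = 2.5108.
kT = 0.3838 eV / 2.5108 = 0.153 eV.

0.153 eV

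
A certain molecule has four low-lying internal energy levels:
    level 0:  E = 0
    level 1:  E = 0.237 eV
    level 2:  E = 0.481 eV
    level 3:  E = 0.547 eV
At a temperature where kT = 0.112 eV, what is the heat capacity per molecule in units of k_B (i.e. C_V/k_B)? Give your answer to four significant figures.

Eᵢ/kT = 0, 2.11607, 4.29464, 4.88393.
Z = Σ e^(−Eᵢ/kT) = e^(−0) + e^(−2.11607) + e^(−4.29464) + e^(−4.88393) = 1.00000 + 0.120504 + 0.0136415 + 0.00756722 = 1.14171.
⟨E⟩ = 0.0343873 eV, ⟨E²⟩ = 0.0106760 eV².
C_V/k_B = (⟨E²⟩ − ⟨E⟩²)/(kT)² = (0.0106760 − 0.00118249)/0.0125440 = 0.7568.

0.7568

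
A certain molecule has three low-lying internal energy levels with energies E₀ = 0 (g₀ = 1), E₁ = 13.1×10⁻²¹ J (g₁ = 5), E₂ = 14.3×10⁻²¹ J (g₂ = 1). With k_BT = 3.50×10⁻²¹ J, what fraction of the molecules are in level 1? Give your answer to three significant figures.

0.104

Eᵢ/kT = 0, 3.7429, 4.0857.
Z = Σ gᵢe^(−Eᵢ/kT) = 1·e^(−0) + 5·e^(−3.7429) + 1·e^(−4.0857) = 1.0000 + 0.11843 + 0.016811 = 1.1352.
P₁ = g₁ e^(−E₁/kT) / Z = 0.11843/1.1352 = 0.104.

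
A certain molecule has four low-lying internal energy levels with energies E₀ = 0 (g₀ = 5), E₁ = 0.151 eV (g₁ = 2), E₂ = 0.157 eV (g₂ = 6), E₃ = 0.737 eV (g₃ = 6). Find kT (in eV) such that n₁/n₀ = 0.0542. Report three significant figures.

n₁/n₀ = (g₁/g₀) exp[−(E₁−E₀)/kT] = 0.0542.
⇒ (E₁−E₀)/kT = ln((2/5)/0.0542) = ln(7.3801) = 1.9988.
kT = 0.151 eV / 1.9988 = 0.0755 eV.

0.0755 eV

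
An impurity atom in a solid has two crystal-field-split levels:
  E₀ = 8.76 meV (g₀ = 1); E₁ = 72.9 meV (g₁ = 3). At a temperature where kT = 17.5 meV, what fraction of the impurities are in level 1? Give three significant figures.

0.0713

Eᵢ/kT = 0.50057, 4.1657.
Z = Σ gᵢe^(−Eᵢ/kT) = 1·e^(−0.50057) + 3·e^(−4.1657) = 0.60619 + 0.046557 = 0.65275.
P₁ = g₁ e^(−E₁/kT) / Z = 0.046557/0.65275 = 0.0713.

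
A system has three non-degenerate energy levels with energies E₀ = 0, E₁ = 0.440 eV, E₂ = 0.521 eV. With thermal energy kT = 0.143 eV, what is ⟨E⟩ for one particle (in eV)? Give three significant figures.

0.0316 eV

Eᵢ/kT = 0, 3.0769, 3.6434.
Z = Σ e^(−Eᵢ/kT) = e^(−0) + e^(−3.0769) + e^(−3.6434) = 1.0000 + 0.046102 + 0.026163 = 1.0723.
⟨E⟩ = Σ Eᵢ e^(−Eᵢ/kT) / Z = (0·1.0000 + 0.440·0.046102 + 0.521·0.026163) / 1.0723 = 0.0316 eV.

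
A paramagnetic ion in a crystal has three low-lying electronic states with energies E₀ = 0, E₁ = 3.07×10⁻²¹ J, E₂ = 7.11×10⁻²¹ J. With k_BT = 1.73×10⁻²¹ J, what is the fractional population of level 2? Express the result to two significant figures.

0.014

Eᵢ/kT = 0, 1.775, 4.110.
Z = Σ e^(−Eᵢ/kT) = e^(−0) + e^(−1.775) + e^(−4.110) = 1.000 + 0.1695 + 0.01641 = 1.186.
P₂ = e^(−E₂/kT) / Z = 0.01641/1.186 = 0.014.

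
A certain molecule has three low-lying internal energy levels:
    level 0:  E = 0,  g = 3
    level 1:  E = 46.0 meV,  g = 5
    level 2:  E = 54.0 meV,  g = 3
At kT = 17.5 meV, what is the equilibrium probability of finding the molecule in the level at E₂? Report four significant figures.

Eᵢ/kT = 0, 2.62857, 3.08571.
Z = Σ gᵢe^(−Eᵢ/kT) = 3·e^(−0) + 5·e^(−2.62857) + 3·e^(−3.08571) = 3.00000 + 0.360908 + 0.137093 = 3.49800.
P₂ = g₂ e^(−E₂/kT) / Z = 0.137093/3.49800 = 0.03919.

0.03919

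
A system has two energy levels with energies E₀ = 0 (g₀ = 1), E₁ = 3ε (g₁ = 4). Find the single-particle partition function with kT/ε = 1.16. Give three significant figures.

Z = 1.30

Eᵢ/kT = 0, 2.5862.
Z = Σ gᵢe^(−Eᵢ/kT) = 1·e^(−0) + 4·e^(−2.5862) = 1.0000 + 0.30122 = 1.3012.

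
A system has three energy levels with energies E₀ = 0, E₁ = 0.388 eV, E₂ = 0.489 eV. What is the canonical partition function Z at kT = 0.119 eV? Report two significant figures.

Z = 1.1

Eᵢ/kT = 0, 3.261, 4.109.
Z = Σ e^(−Eᵢ/kT) = e^(−0) + e^(−3.261) + e^(−4.109) = 1.000 + 0.03835 + 0.01642 = 1.055.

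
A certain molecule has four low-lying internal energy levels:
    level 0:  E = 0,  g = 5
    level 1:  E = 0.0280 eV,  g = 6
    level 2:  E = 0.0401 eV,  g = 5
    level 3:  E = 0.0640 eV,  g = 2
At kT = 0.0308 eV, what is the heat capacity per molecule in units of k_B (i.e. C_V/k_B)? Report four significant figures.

0.3492

Eᵢ/kT = 0, 0.909091, 1.30195, 2.07792.
Z = Σ gᵢe^(−Eᵢ/kT) = 5·e^(−0) + 6·e^(−0.909091) + 5·e^(−1.30195) + 2·e^(−2.07792) = 5.00000 + 2.41734 + 1.36000 + 0.250381 = 9.02772.
⟨E⟩ = 0.0153135 eV, ⟨E²⟩ = 0.000565774 eV².
C_V/k_B = (⟨E²⟩ − ⟨E⟩²)/(kT)² = (0.000565774 − 0.000234503)/0.000948640 = 0.3492.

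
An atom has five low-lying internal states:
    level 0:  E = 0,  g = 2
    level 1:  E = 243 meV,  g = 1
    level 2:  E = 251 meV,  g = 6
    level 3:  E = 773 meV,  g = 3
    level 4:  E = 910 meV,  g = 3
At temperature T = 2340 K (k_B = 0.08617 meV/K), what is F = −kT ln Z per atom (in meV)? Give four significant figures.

k_BT = 0.08617 × 2340 K = 201.638 meV.
Eᵢ/kT = 0, 1.20513, 1.24481, 3.83360, 4.51304.
Z = Σ gᵢe^(−Eᵢ/kT) = 2·e^(−0) + 1·e^(−1.20513) + 6·e^(−1.24481) + 3·e^(−3.83360) + 3·e^(−4.51304) = 2.00000 + 0.299653 + 1.72797 + 0.0648948 + 0.0328952 = 4.12541.
F = −kT ln Z = −201.638 × ln(4.12541) = −201.638 × 1.41717 = -285.8 meV.

-285.8 meV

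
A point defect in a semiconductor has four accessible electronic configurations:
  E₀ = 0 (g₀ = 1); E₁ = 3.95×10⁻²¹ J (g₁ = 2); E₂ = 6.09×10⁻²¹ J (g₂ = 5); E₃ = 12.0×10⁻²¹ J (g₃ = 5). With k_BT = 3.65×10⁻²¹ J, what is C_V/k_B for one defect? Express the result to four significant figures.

0.8544

Eᵢ/kT = 0, 1.08219, 1.66849, 3.28767.
Z = Σ gᵢe^(−Eᵢ/kT) = 1·e^(−0) + 2·e^(−1.08219) + 5·e^(−1.66849) + 5·e^(−3.28767) = 1.00000 + 0.677705 + 0.942658 + 0.186704 = 2.80707.
⟨E⟩ = 3.79690, ⟨E²⟩ = 25.7994.
C_V/k_B = (⟨E²⟩ − ⟨E⟩²)/(kT)² = (25.7994 − 14.4164)/13.3225 = 0.8544.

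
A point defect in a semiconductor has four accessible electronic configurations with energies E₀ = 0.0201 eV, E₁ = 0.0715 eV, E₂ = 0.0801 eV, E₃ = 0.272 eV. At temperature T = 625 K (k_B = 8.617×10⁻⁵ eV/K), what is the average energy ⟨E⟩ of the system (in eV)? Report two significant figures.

k_BT = 8.617×10⁻⁵ × 625 K = 0.05386 eV.
Eᵢ/kT = 0.3732, 1.328, 1.487, 5.050.
Z = Σ e^(−Eᵢ/kT) = e^(−0.3732) + e^(−1.328) + e^(−1.487) + e^(−5.050) = 0.6885 + 0.2650 + 0.2260 + 0.006409 = 1.186.
⟨E⟩ = Σ Eᵢ e^(−Eᵢ/kT) / Z = (0.0201·0.6885 + 0.0715·0.2650 + 0.0801·0.2260 + 0.272·0.006409) / 1.186 = 0.044 eV.

0.044 eV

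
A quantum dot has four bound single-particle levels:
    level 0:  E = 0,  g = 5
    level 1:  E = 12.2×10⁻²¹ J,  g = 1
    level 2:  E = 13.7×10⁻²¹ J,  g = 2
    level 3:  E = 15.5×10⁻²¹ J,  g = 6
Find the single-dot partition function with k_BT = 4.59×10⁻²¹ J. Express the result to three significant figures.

Eᵢ/kT = 0, 2.6580, 2.9847, 3.3769.
Z = Σ gᵢe^(−Eᵢ/kT) = 5·e^(−0) + 1·e^(−2.6580) + 2·e^(−2.9847) + 6·e^(−3.3769) = 5.0000 + 0.070088 + 0.10111 + 0.20492 = 5.3761.

Z = 5.38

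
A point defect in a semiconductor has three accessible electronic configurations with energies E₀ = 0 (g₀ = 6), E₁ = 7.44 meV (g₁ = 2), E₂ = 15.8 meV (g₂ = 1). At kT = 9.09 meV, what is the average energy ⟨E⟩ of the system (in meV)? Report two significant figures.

Eᵢ/kT = 0, 0.8185, 1.738.
Z = Σ gᵢe^(−Eᵢ/kT) = 6·e^(−0) + 2·e^(−0.8185) + 1·e^(−1.738) = 6.000 + 0.8822 + 0.1759 = 7.058.
⟨E⟩ = Σ Eᵢ gᵢe^(−Eᵢ/kT) / Z = (0·6.000 + 7.44·0.8822 + 15.8·0.1759) / 7.058 = 1.3 meV.

1.3 meV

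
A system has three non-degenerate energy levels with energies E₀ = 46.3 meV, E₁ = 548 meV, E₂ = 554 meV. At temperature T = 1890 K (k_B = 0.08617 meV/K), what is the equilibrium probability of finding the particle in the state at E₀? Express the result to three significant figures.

0.917

k_BT = 0.08617 × 1890 K = 162.86 meV.
Eᵢ/kT = 0.28429, 3.3649, 3.4017.
Z = Σ e^(−Eᵢ/kT) = e^(−0.28429) + e^(−3.3649) + e^(−3.4017) = 0.75255 + 0.034565 + 0.033317 = 0.82043.
P₀ = e^(−E₀/kT) / Z = 0.75255/0.82043 = 0.917.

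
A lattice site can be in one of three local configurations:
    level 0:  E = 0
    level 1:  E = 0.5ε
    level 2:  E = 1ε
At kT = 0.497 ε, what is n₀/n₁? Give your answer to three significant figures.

2.73

n₀/n₁ = exp[−(E₀−E₁)/kT] = exp(−(-0.5ε)/(0.497ε)) = exp(1.0060) = 2.73.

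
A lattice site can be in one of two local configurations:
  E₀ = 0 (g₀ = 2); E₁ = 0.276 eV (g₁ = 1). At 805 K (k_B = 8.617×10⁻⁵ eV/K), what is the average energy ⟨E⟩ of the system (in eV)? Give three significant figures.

k_BT = 8.617×10⁻⁵ × 805 K = 0.069367 eV.
Eᵢ/kT = 0, 3.9788.
Z = Σ gᵢe^(−Eᵢ/kT) = 2·e^(−0) + 1·e^(−3.9788) = 2.0000 + 0.018708 = 2.0187.
⟨E⟩ = Σ Eᵢ gᵢe^(−Eᵢ/kT) / Z = (0·2.0000 + 0.276·0.018708) / 2.0187 = 0.00256 eV.

0.00256 eV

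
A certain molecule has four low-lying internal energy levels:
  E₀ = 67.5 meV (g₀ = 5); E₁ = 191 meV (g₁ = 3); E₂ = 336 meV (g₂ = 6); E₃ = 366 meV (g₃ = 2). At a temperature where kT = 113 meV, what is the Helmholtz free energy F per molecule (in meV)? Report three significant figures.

Eᵢ/kT = 0.59735, 1.6903, 2.9735, 3.2389.
Z = Σ gᵢe^(−Eᵢ/kT) = 5·e^(−0.59735) + 3·e^(−1.6903) + 6·e^(−2.9735) + 2·e^(−3.2389) = 2.7513 + 0.55339 + 0.30674 + 0.078414 = 3.6898.
F = −kT ln Z = −113 × ln(3.6898) = −113 × 1.3056 = -148 meV.

-148 meV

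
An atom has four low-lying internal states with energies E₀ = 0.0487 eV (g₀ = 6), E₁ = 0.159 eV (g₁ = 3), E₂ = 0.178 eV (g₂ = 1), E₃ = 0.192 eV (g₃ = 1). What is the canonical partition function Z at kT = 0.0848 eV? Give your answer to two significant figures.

Z = 4.1

Eᵢ/kT = 0.5743, 1.875, 2.099, 2.264.
Z = Σ gᵢe^(−Eᵢ/kT) = 6·e^(−0.5743) + 3·e^(−1.875) + 1·e^(−2.099) + 1·e^(−2.264) = 3.379 + 0.4601 + 0.1226 + 0.1039 = 4.066.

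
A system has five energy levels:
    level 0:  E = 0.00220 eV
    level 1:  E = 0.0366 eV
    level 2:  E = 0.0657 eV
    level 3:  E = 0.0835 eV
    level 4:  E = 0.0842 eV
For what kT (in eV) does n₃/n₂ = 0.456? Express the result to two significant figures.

0.023 eV

n₃/n₂ = exp[−(E₃−E₂)/kT] = 0.456.
⇒ (E₃−E₂)/kT = ln(1/0.456) = ln(2.193) = 0.7853.
kT = 0.0178 eV / 0.7853 = 0.023 eV.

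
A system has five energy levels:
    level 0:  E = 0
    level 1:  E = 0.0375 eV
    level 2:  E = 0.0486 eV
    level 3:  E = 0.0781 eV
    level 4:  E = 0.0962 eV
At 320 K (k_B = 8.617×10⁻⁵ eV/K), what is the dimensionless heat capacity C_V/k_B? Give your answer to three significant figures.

0.849

k_BT = 8.617×10⁻⁵ × 320 K = 0.027574 eV.
Eᵢ/kT = 0, 1.3600, 1.7625, 2.8324, 3.4888.
Z = Σ e^(−Eᵢ/kT) = e^(−0) + e^(−1.3600) + e^(−1.7625) + e^(−2.8324) + e^(−3.4888) = 1.0000 + 0.25666 + 0.17162 + 0.058871 + 0.030537 = 1.5177.
⟨E⟩ = 0.016802 eV, ⟨E²⟩ = 0.00092771 eV².
C_V/k_B = (⟨E²⟩ − ⟨E⟩²)/(kT)² = (0.00092771 − 0.00028231)/0.00076033 = 0.849.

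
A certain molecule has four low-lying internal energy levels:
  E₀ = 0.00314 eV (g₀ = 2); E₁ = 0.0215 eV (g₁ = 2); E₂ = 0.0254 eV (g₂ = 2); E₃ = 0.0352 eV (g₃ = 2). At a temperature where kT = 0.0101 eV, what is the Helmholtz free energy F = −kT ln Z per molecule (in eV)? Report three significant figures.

-0.00662 eV

Eᵢ/kT = 0.31089, 2.1287, 2.5149, 3.4851.
Z = Σ gᵢe^(−Eᵢ/kT) = 2·e^(−0.31089) + 2·e^(−2.1287) + 2·e^(−2.5149) + 2·e^(−3.4851) = 1.4656 + 0.23798 + 0.16174 + 0.061301 = 1.9266.
F = −kT ln Z = −0.0101 × ln(1.9266) = −0.0101 × 0.65576 = -0.00662 eV.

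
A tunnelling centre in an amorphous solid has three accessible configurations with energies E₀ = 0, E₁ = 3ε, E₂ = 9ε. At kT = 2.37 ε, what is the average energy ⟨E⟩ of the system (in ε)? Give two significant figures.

Eᵢ/kT = 0, 1.266, 3.797.
Z = Σ e^(−Eᵢ/kT) = e^(−0) + e^(−1.266) + e^(−3.797) = 1.000 + 0.2820 + 0.02244 = 1.304.
⟨E⟩ = Σ Eᵢ e^(−Eᵢ/kT) / Z = (0·1.000 + 3·0.2820 + 9·0.02244) / 1.304 = 0.80 ε.

0.80 ε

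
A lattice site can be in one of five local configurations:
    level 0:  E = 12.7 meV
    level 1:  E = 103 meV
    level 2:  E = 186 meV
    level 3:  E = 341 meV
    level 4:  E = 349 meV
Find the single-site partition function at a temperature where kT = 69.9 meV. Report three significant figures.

Z = 1.15

Eᵢ/kT = 0.18169, 1.4735, 2.6609, 4.8784, 4.9928.
Z = Σ e^(−Eᵢ/kT) = e^(−0.18169) + e^(−1.4735) + e^(−2.6609) + e^(−4.8784) + e^(−4.9928) = 0.83386 + 0.22912 + 0.069885 + 0.0076092 + 0.0067866 = 1.1473.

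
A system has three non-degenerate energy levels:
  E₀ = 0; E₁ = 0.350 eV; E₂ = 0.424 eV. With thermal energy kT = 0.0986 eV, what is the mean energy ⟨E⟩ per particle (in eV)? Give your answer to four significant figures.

0.01517 eV

Eᵢ/kT = 0, 3.54970, 4.30020.
Z = Σ e^(−Eᵢ/kT) = e^(−0) + e^(−3.54970) + e^(−4.30020) = 1.00000 + 0.0287333 + 0.0135658 = 1.04230.
⟨E⟩ = Σ Eᵢ e^(−Eᵢ/kT) / Z = (0·1.00000 + 0.350·0.0287333 + 0.424·0.0135658) / 1.04230 = 0.01517 eV.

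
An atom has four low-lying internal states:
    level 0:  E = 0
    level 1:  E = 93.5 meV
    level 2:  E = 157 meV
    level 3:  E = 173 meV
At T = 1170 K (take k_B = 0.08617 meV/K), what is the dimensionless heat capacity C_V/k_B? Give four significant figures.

0.4573

k_BT = 0.08617 × 1170 K = 100.819 meV.
Eᵢ/kT = 0, 0.927405, 1.55725, 1.71595.
Z = Σ e^(−Eᵢ/kT) = e^(−0) + e^(−0.927405) + e^(−1.55725) + e^(−1.71595) = 1.00000 + 0.395579 + 0.210715 + 0.179793 = 1.78609.
⟨E⟩ = 56.6450 meV, ⟨E²⟩ = 7856.93 meV².
C_V/k_B = (⟨E²⟩ − ⟨E⟩²)/(kT)² = (7856.93 − 3208.66)/10164.5 = 0.4573.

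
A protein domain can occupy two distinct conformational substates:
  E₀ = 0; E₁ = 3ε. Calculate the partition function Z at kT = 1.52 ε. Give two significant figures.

Eᵢ/kT = 0, 1.974.
Z = Σ e^(−Eᵢ/kT) = e^(−0) + e^(−1.974) = 1.000 + 0.1389 = 1.139.

Z = 1.1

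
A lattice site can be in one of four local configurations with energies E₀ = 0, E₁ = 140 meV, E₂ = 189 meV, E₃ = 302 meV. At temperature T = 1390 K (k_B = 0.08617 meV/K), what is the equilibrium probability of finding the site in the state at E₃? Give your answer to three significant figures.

k_BT = 0.08617 × 1390 K = 119.78 meV.
Eᵢ/kT = 0, 1.1688, 1.5779, 2.5213.
Z = Σ e^(−Eᵢ/kT) = e^(−0) + e^(−1.1688) + e^(−1.5779) + e^(−2.5213) = 1.0000 + 0.31074 + 0.20641 + 0.080355 = 1.5975.
P₃ = e^(−E₃/kT) / Z = 0.080355/1.5975 = 0.0503.

0.0503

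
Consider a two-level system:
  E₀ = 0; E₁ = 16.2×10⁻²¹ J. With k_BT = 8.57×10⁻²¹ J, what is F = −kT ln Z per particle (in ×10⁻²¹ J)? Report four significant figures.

Eᵢ/kT = 0, 1.89032.
Z = Σ e^(−Eᵢ/kT) = e^(−0) + e^(−1.89032) = 1.00000 + 0.151023 = 1.15102.
F = −kT ln Z = −8.57 × ln(1.15102) = −8.57 × 0.140649 = -1.205 ×10⁻²¹ J.

-1.205 ×10⁻²¹ J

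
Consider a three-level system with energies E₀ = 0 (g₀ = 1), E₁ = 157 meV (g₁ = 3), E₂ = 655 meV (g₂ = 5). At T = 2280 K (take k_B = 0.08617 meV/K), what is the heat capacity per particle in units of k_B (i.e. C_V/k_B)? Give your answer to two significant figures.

0.69

k_BT = 0.08617 × 2280 K = 196.5 meV.
Eᵢ/kT = 0, 0.7990, 3.333.
Z = Σ gᵢe^(−Eᵢ/kT) = 1·e^(−0) + 3·e^(−0.7990) + 5·e^(−3.333) = 1.000 + 1.349 + 0.1784 = 2.527.
⟨E⟩ = 130.1 meV, ⟨E²⟩ = 43450 meV².
C_V/k_B = (⟨E²⟩ − ⟨E⟩²)/(kT)² = (43450 − 16930)/38610 = 0.69.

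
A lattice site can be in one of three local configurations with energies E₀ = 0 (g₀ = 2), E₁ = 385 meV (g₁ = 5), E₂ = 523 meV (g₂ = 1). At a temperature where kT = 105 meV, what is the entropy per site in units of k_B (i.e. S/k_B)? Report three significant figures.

Eᵢ/kT = 0, 3.6667, 4.9810.
Z = Σ gᵢe^(−Eᵢ/kT) = 2·e^(−0) + 5·e^(−3.6667) + 1·e^(−4.9810) = 2.0000 + 0.12780 + 0.0068672 = 2.1347.
⟨E⟩ = Σ EᵢPᵢ = 24.732 meV.
S/k_B = ln Z + ⟨E⟩/kT = ln(2.1347) + 24.732/105 = 0.75833 + 0.23554 = 0.994.

0.994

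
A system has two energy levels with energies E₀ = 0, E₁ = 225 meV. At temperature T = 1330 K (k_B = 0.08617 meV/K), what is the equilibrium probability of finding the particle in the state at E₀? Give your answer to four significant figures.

0.8769

k_BT = 0.08617 × 1330 K = 114.606 meV.
Eᵢ/kT = 0, 1.96325.
Z = Σ e^(−Eᵢ/kT) = e^(−0) + e^(−1.96325) = 1.00000 + 0.140401 = 1.14040.
P₀ = e^(−E₀/kT) / Z = 1.00000/1.14040 = 0.8769.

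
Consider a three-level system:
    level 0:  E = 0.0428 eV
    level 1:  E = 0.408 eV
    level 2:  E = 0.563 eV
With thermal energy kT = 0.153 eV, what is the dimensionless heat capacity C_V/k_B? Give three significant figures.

Eᵢ/kT = 0.27974, 2.6667, 3.6797.
Z = Σ e^(−Eᵢ/kT) = e^(−0.27974) + e^(−2.6667) + e^(−3.6797) = 0.75598 + 0.069481 + 0.025231 = 0.85069.
⟨E⟩ = 0.088057 eV, ⟨E²⟩ = 0.024625 eV².
C_V/k_B = (⟨E²⟩ − ⟨E⟩²)/(kT)² = (0.024625 − 0.0077540)/0.023409 = 0.721.

0.721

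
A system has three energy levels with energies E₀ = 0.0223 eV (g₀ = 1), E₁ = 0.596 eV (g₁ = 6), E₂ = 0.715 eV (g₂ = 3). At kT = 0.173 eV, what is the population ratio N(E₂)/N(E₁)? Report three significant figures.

0.251

n₂/n₁ = (g₂/g₁) exp[−(E₂−E₁)/kT] = (3/6) × exp(−(0.119 eV)/(0.173 eV)) = (3/6) × exp(-0.68786) = 0.251.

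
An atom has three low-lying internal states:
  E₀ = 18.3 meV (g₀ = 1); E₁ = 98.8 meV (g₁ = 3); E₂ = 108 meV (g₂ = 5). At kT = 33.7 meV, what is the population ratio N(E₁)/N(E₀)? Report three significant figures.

0.275

n₁/n₀ = (g₁/g₀) exp[−(E₁−E₀)/kT] = (3/1) × exp(−(80.5 meV)/(33.7 meV)) = (3/1) × exp(-2.3887) = 0.275.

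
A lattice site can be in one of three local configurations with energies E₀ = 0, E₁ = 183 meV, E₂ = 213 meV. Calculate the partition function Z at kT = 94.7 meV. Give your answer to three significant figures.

Eᵢ/kT = 0, 1.9324, 2.2492.
Z = Σ e^(−Eᵢ/kT) = e^(−0) + e^(−1.9324) + e^(−2.2492) = 1.0000 + 0.14480 + 0.10548 = 1.2503.

Z = 1.25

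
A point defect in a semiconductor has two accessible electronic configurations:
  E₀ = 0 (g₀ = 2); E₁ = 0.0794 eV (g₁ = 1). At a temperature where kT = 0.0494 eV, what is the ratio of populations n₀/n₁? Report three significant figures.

9.98

n₀/n₁ = (g₀/g₁) exp[−(E₀−E₁)/kT] = (2/1) × exp(−(-0.0794 eV)/(0.0494 eV)) = (2/1) × exp(1.6073) = 9.98.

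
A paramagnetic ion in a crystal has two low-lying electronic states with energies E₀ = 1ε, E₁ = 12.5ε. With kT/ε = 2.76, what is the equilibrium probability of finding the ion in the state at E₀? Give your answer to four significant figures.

0.9847

Eᵢ/kT = 0.362319, 4.52899.
Z = Σ e^(−Eᵢ/kT) = e^(−0.362319) + e^(−4.52899) = 0.696060 + 0.0107916 = 0.706852.
P₀ = e^(−E₀/kT) / Z = 0.696060/0.706852 = 0.9847.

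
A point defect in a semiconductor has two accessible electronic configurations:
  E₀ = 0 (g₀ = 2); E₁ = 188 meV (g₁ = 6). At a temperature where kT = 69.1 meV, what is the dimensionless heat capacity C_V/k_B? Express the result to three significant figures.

Eᵢ/kT = 0, 2.7207.
Z = Σ gᵢe^(−Eᵢ/kT) = 2·e^(−0) + 6·e^(−2.7207) = 2.0000 + 0.39497 = 2.3950.
⟨E⟩ = 31.004 meV, ⟨E²⟩ = 5828.7 meV².
C_V/k_B = (⟨E²⟩ − ⟨E⟩²)/(kT)² = (5828.7 − 961.25)/4774.8 = 1.02.

1.02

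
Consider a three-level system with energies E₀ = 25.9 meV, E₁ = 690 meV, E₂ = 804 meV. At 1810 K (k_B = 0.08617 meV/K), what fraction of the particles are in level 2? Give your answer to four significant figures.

0.006674

k_BT = 0.08617 × 1810 K = 155.968 meV.
Eᵢ/kT = 0.166060, 4.42398, 5.15490.
Z = Σ e^(−Eᵢ/kT) = e^(−0.166060) + e^(−4.42398) + e^(−5.15490) = 0.846995 + 0.0119864 + 0.00577106 = 0.864752.
P₂ = e^(−E₂/kT) / Z = 0.00577106/0.864752 = 0.006674.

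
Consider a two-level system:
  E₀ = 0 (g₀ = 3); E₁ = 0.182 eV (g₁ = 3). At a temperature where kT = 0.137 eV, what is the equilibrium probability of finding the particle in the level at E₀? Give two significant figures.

Eᵢ/kT = 0, 1.328.
Z = Σ gᵢe^(−Eᵢ/kT) = 3·e^(−0) + 3·e^(−1.328) = 3.000 + 0.7950 = 3.795.
P₀ = g₀ e^(−E₀/kT) / Z = 3.000/3.795 = 0.79.

0.79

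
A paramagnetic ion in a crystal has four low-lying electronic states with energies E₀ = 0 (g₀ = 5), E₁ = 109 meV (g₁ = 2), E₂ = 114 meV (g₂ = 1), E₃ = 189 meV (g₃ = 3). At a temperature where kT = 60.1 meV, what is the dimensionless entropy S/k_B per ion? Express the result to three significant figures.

Eᵢ/kT = 0, 1.8136, 1.8968, 3.1448.
Z = Σ gᵢe^(−Eᵢ/kT) = 5·e^(−0) + 2·e^(−1.8136) + 1·e^(−1.8968) + 3·e^(−3.1448) = 5.0000 + 0.32613 + 0.15005 + 0.12923 = 5.6054.
⟨E⟩ = Σ EᵢPᵢ = 13.751 meV.
S/k_B = ln Z + ⟨E⟩/kT = ln(5.6054) + 13.751/60.1 = 1.7237 + 0.22880 = 1.95.

1.95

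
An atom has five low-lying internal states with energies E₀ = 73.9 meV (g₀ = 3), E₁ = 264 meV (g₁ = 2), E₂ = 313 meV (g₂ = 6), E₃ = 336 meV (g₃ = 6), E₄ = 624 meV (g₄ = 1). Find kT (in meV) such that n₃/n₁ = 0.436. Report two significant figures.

n₃/n₁ = (g₃/g₁) exp[−(E₃−E₁)/kT] = 0.436.
⇒ (E₃−E₁)/kT = ln((6/2)/0.436) = ln(6.881) = 1.929.
kT = 72 meV / 1.929 = 37 meV.

37 meV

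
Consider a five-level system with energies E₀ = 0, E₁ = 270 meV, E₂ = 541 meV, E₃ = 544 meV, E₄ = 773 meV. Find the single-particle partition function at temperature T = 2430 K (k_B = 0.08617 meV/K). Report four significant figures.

k_BT = 0.08617 × 2430 K = 209.393 meV.
Eᵢ/kT = 0, 1.28944, 2.58366, 2.59799, 3.69162.
Z = Σ e^(−Eᵢ/kT) = e^(−0) + e^(−1.28944) + e^(−2.58366) + e^(−2.59799) + e^(−3.69162) = 1.00000 + 0.275425 + 0.0754972 + 0.0744230 + 0.0249316 = 1.45028.

Z = 1.450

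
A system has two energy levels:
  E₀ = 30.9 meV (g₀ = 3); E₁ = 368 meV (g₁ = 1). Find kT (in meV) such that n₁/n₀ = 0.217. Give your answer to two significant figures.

n₁/n₀ = (g₁/g₀) exp[−(E₁−E₀)/kT] = 0.217.
⇒ (E₁−E₀)/kT = ln((1/3)/0.217) = ln(1.536) = 0.4292.
kT = 337.1 meV / 0.4292 = 790 meV.

790 meV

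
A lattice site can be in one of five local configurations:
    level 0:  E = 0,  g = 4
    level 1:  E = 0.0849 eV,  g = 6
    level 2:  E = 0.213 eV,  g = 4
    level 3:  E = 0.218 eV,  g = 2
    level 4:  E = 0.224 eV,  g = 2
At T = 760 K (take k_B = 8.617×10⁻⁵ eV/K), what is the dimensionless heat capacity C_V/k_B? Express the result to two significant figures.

0.73

k_BT = 8.617×10⁻⁵ × 760 K = 0.06549 eV.
Eᵢ/kT = 0, 1.296, 3.252, 3.329, 3.420.
Z = Σ gᵢe^(−Eᵢ/kT) = 4·e^(−0) + 6·e^(−1.296) + 4·e^(−3.252) + 2·e^(−3.329) + 2·e^(−3.420) = 4.000 + 1.642 + 0.1548 + 0.07166 + 0.06542 = 5.934.
⟨E⟩ = 0.03415 eV, ⟨E²⟩ = 0.004305 eV².
C_V/k_B = (⟨E²⟩ − ⟨E⟩²)/(kT)² = (0.004305 − 0.001166)/0.004289 = 0.73.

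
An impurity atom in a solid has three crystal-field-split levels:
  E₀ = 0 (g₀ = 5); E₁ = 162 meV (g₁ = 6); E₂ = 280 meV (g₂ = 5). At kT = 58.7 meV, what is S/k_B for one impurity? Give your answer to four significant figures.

1.921

Eᵢ/kT = 0, 2.75980, 4.77002.
Z = Σ gᵢe^(−Eᵢ/kT) = 5·e^(−0) + 6·e^(−2.75980) + 5·e^(−4.77002) = 5.00000 + 0.379827 + 0.0424011 = 5.42223.
⟨E⟩ = Σ EᵢPᵢ = 13.5377 meV.
S/k_B = ln Z + ⟨E⟩/kT = ln(5.42223) + 13.5377/58.7 = 1.69051 + 0.230625 = 1.921.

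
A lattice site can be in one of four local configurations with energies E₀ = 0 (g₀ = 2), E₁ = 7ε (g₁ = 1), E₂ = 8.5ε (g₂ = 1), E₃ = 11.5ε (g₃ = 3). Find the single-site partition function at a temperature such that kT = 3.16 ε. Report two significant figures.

Eᵢ/kT = 0, 2.215, 2.690, 3.639.
Z = Σ gᵢe^(−Eᵢ/kT) = 2·e^(−0) + 1·e^(−2.215) + 1·e^(−2.690) + 3·e^(−3.639) = 2.000 + 0.1092 + 0.06788 + 0.07884 = 2.256.

Z = 2.3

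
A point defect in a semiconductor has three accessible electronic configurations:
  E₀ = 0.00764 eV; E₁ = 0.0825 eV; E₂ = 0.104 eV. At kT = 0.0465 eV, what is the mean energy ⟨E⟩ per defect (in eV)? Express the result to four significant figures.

0.02808 eV

Eᵢ/kT = 0.164301, 1.77419, 2.23656.
Z = Σ e^(−Eᵢ/kT) = e^(−0.164301) + e^(−1.77419) + e^(−2.23656) = 0.848487 + 0.169621 + 0.106825 = 1.12493.
⟨E⟩ = Σ Eᵢ e^(−Eᵢ/kT) / Z = (0.00764·0.848487 + 0.0825·0.169621 + 0.104·0.106825) / 1.12493 = 0.02808 eV.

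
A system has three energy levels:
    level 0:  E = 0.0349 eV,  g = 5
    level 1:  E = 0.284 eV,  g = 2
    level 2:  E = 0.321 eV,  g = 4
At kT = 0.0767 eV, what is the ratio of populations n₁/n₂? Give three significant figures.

0.810

n₁/n₂ = (g₁/g₂) exp[−(E₁−E₂)/kT] = (2/4) × exp(−(-0.037 eV)/(0.0767 eV)) = (2/4) × exp(0.48240) = 0.810.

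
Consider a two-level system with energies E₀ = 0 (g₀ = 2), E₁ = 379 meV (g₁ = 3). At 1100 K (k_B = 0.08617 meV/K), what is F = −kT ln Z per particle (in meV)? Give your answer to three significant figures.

-68.3 meV

k_BT = 0.08617 × 1100 K = 94.787 meV.
Eᵢ/kT = 0, 3.9984.
Z = Σ gᵢe^(−Eᵢ/kT) = 2·e^(−0) + 3·e^(−3.9984) = 2.0000 + 0.055035 = 2.0550.
F = −kT ln Z = −94.787 × ln(2.0550) = −94.787 × 0.72028 = -68.3 meV.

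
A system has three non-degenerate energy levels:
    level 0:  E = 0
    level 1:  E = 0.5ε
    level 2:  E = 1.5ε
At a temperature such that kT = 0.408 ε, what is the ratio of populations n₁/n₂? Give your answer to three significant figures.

11.6

n₁/n₂ = exp[−(E₁−E₂)/kT] = exp(−(-1.0ε)/(0.408ε)) = exp(2.4510) = 11.6.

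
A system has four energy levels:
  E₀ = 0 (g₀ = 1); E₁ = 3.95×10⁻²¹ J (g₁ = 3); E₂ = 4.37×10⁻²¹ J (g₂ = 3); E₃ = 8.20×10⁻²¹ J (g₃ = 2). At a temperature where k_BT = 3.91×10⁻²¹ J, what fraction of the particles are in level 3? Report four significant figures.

Eᵢ/kT = 0, 1.01023, 1.11765, 2.09719.
Z = Σ gᵢe^(−Eᵢ/kT) = 1·e^(−0) + 3·e^(−1.01023) + 3·e^(−1.11765) + 2·e^(−2.09719) = 1.00000 + 1.09241 + 0.981142 + 0.245602 = 3.31915.
P₃ = g₃ e^(−E₃/kT) / Z = 0.245602/3.31915 = 0.07400.

0.07400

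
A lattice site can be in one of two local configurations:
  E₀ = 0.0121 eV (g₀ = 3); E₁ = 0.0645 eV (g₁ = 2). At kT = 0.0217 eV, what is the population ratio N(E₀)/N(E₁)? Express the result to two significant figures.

17

n₀/n₁ = (g₀/g₁) exp[−(E₀−E₁)/kT] = (3/2) × exp(−(-0.0524 eV)/(0.0217 eV)) = (3/2) × exp(2.415) = 17.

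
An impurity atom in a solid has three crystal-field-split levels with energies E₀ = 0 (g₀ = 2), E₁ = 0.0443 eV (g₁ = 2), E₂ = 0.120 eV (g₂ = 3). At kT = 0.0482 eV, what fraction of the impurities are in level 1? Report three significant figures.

Eᵢ/kT = 0, 0.91909, 2.4896.
Z = Σ gᵢe^(−Eᵢ/kT) = 2·e^(−0) + 2·e^(−0.91909) + 3·e^(−2.4896) = 2.0000 + 0.79776 + 0.24883 = 3.0466.
P₁ = g₁ e^(−E₁/kT) / Z = 0.79776/3.0466 = 0.262.

0.262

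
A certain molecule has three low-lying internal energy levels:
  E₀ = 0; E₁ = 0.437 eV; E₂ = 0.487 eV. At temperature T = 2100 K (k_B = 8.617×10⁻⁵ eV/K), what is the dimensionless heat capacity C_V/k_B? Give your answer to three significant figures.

k_BT = 8.617×10⁻⁵ × 2100 K = 0.18096 eV.
Eᵢ/kT = 0, 2.4149, 2.6912.
Z = Σ e^(−Eᵢ/kT) = e^(−0) + e^(−2.4149) + e^(−2.6912) = 1.0000 + 0.089376 + 0.067800 = 1.1572.
⟨E⟩ = 0.062285 eV, ⟨E²⟩ = 0.028645 eV².
C_V/k_B = (⟨E²⟩ − ⟨E⟩²)/(kT)² = (0.028645 − 0.0038794)/0.032747 = 0.756.

0.756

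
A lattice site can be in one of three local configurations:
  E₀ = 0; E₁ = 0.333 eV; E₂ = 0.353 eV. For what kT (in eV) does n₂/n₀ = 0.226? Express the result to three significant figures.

n₂/n₀ = exp[−(E₂−E₀)/kT] = 0.226.
⇒ (E₂−E₀)/kT = ln(1/0.226) = ln(4.4248) = 1.4872.
kT = 0.353 eV / 1.4872 = 0.237 eV.

0.237 eV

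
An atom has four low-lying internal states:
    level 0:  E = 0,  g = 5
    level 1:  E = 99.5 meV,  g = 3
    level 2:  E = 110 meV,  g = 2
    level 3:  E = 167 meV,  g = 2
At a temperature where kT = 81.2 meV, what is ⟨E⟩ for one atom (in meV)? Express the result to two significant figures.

28 meV

Eᵢ/kT = 0, 1.225, 1.355, 2.057.
Z = Σ gᵢe^(−Eᵢ/kT) = 5·e^(−0) + 3·e^(−1.225) + 2·e^(−1.355) + 2·e^(−2.057) = 5.000 + 0.8813 + 0.5159 + 0.2557 = 6.653.
⟨E⟩ = Σ Eᵢ gᵢe^(−Eᵢ/kT) / Z = (0·5.000 + 99.5·0.8813 + 110·0.5159 + 167·0.2557) / 6.653 = 28 meV.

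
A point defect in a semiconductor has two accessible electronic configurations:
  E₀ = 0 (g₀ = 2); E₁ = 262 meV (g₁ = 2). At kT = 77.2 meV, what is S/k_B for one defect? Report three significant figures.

0.836

Eᵢ/kT = 0, 3.3938.
Z = Σ gᵢe^(−Eᵢ/kT) = 2·e^(−0) + 2·e^(−3.3938) = 2.0000 + 0.067162 = 2.0672.
⟨E⟩ = Σ EᵢPᵢ = 8.5122 meV.
S/k_B = ln Z + ⟨E⟩/kT = ln(2.0672) + 8.5122/77.2 = 0.72620 + 0.11026 = 0.836.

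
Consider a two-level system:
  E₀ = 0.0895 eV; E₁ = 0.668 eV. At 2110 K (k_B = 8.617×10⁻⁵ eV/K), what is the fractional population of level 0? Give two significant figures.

k_BT = 8.617×10⁻⁵ × 2110 K = 0.1818 eV.
Eᵢ/kT = 0.4923, 3.674.
Z = Σ e^(−Eᵢ/kT) = e^(−0.4923) + e^(−3.674) = 0.6112 + 0.02537 = 0.6366.
P₀ = e^(−E₀/kT) / Z = 0.6112/0.6366 = 0.96.

0.96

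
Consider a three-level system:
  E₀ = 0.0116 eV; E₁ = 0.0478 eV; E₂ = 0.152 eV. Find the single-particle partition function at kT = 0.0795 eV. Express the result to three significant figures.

Eᵢ/kT = 0.14591, 0.60126, 1.9119.
Z = Σ e^(−Eᵢ/kT) = e^(−0.14591) + e^(−0.60126) + e^(−1.9119) = 0.86424 + 0.54812 + 0.14780 = 1.5602.

Z = 1.56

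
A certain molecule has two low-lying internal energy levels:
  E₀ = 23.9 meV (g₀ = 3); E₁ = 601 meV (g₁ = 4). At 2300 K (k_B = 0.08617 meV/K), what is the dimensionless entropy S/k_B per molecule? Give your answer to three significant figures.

1.37

k_BT = 0.08617 × 2300 K = 198.19 meV.
Eᵢ/kT = 0.12059, 3.0324.
Z = Σ gᵢe^(−Eᵢ/kT) = 3·e^(−0.12059) + 4·e^(−3.0324) = 2.6592 + 0.19280 = 2.8520.
⟨E⟩ = Σ EᵢPᵢ = 62.913 meV.
S/k_B = ln Z + ⟨E⟩/kT = ln(2.8520) + 62.913/198.19 = 1.0480 + 0.31744 = 1.37.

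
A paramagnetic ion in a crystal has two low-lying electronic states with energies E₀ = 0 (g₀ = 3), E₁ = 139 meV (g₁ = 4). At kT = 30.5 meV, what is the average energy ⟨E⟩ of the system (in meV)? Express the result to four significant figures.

1.917 meV

Eᵢ/kT = 0, 4.55738.
Z = Σ gᵢe^(−Eᵢ/kT) = 3·e^(−0) + 4·e^(−4.55738) = 3.00000 + 0.0419580 = 3.04196.
⟨E⟩ = Σ Eᵢ gᵢe^(−Eᵢ/kT) / Z = (0·3.00000 + 139·0.0419580) / 3.04196 = 1.917 meV.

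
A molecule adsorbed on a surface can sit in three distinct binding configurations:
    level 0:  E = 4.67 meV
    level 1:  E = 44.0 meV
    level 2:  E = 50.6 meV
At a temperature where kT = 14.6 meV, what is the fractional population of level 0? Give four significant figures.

Eᵢ/kT = 0.319863, 3.01370, 3.46575.
Z = Σ e^(−Eᵢ/kT) = e^(−0.319863) + e^(−3.01370) + e^(−3.46575) = 0.726249 + 0.0491096 + 0.0312496 = 0.806608.
P₀ = e^(−E₀/kT) / Z = 0.726249/0.806608 = 0.9004.

0.9004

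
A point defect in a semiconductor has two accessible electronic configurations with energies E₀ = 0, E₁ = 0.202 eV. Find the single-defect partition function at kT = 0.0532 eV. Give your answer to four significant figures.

Eᵢ/kT = 0, 3.79699.
Z = Σ e^(−Eᵢ/kT) = e^(−0) + e^(−3.79699) = 1.00000 + 0.0224382 = 1.02244.

Z = 1.022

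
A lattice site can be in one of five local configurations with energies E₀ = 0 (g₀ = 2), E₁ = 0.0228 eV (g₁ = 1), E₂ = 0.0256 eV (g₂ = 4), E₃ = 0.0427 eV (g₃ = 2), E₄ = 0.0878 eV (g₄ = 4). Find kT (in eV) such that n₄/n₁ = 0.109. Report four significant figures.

0.01804 eV

n₄/n₁ = (g₄/g₁) exp[−(E₄−E₁)/kT] = 0.109.
⇒ (E₄−E₁)/kT = ln((4/1)/0.109) = ln(36.6972) = 3.60270.
kT = 0.0650 eV / 3.60270 = 0.01804 eV.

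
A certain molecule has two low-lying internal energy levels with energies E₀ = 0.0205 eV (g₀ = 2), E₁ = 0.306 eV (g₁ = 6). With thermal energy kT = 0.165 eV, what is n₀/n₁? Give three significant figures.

1.88

n₀/n₁ = (g₀/g₁) exp[−(E₀−E₁)/kT] = (2/6) × exp(−(-0.2855 eV)/(0.165 eV)) = (2/6) × exp(1.7303) = 1.88.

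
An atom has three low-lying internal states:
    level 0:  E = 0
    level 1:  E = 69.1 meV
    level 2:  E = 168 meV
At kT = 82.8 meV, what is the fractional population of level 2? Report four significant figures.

0.08398

Eᵢ/kT = 0, 0.834541, 2.02899.
Z = Σ e^(−Eᵢ/kT) = e^(−0) + e^(−0.834541) + e^(−2.02899) = 1.00000 + 0.434074 + 0.131468 = 1.56554.
P₂ = e^(−E₂/kT) / Z = 0.131468/1.56554 = 0.08398.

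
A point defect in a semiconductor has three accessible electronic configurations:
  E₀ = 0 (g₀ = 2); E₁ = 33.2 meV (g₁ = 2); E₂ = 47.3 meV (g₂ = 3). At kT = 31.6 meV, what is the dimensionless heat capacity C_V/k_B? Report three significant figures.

Eᵢ/kT = 0, 1.0506, 1.4968.
Z = Σ gᵢe^(−Eᵢ/kT) = 2·e^(−0) + 2·e^(−1.0506) + 3·e^(−1.4968) = 2.0000 + 0.69946 + 0.67154 = 3.3710.
⟨E⟩ = 16.311 meV, ⟨E²⟩ = 674.40 meV².
C_V/k_B = (⟨E²⟩ − ⟨E⟩²)/(kT)² = (674.40 − 266.05)/998.56 = 0.409.

0.409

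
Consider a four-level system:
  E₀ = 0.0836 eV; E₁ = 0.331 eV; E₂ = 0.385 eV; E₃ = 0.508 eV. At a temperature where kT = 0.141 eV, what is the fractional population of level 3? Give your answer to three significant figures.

0.0368

Eᵢ/kT = 0.59291, 2.3475, 2.7305, 3.6028.
Z = Σ e^(−Eᵢ/kT) = e^(−0.59291) + e^(−2.3475) + e^(−2.7305) + e^(−3.6028) = 0.55272 + 0.095608 + 0.065187 + 0.027247 = 0.74076.
P₃ = e^(−E₃/kT) / Z = 0.027247/0.74076 = 0.0368.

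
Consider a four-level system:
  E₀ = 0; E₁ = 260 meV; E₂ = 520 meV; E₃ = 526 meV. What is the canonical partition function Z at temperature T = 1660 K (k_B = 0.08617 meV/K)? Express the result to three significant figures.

Z = 1.21

k_BT = 0.08617 × 1660 K = 143.04 meV.
Eᵢ/kT = 0, 1.8177, 3.6353, 3.6773.
Z = Σ e^(−Eᵢ/kT) = e^(−0) + e^(−1.8177) + e^(−3.6353) + e^(−3.6773) = 1.0000 + 0.16240 + 0.026376 + 0.025291 = 1.2141.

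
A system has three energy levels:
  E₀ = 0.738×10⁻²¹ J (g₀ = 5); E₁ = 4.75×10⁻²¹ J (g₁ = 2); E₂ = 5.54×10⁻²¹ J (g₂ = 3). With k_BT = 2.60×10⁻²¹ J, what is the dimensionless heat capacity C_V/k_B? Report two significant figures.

Eᵢ/kT = 0.2838, 1.827, 2.131.
Z = Σ gᵢe^(−Eᵢ/kT) = 5·e^(−0.2838) + 2·e^(−1.827) + 3·e^(−2.131) = 3.765 + 0.3218 + 0.3562 = 4.443.
⟨E⟩ = 1.414, ⟨E²⟩ = 4.556.
C_V/k_B = (⟨E²⟩ − ⟨E⟩²)/(kT)² = (4.556 − 1.999)/6.760 = 0.38.

0.38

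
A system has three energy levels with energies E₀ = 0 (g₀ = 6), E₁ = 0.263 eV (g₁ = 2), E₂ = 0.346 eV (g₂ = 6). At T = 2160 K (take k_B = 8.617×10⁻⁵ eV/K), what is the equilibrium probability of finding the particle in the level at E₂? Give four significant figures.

k_BT = 8.617×10⁻⁵ × 2160 K = 0.186127 eV.
Eᵢ/kT = 0, 1.41301, 1.85895.
Z = Σ gᵢe^(−Eᵢ/kT) = 6·e^(−0) + 2·e^(−1.41301) + 6·e^(−1.85895) = 6.00000 + 0.486819 + 0.935017 = 7.42184.
P₂ = g₂ e^(−E₂/kT) / Z = 0.935017/7.42184 = 0.1260.

0.1260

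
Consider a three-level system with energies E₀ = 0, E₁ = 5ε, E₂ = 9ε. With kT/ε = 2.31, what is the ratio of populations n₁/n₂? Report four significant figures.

5.650

n₁/n₂ = exp[−(E₁−E₂)/kT] = exp(−(-4ε)/(2.31ε)) = exp(1.73160) = 5.650.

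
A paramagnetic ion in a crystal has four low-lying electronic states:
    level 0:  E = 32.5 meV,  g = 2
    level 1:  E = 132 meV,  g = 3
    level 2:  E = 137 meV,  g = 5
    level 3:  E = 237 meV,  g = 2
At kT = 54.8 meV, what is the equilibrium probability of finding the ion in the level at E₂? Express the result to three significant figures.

0.227

Eᵢ/kT = 0.59307, 2.4088, 2.5000, 4.3248.
Z = Σ gᵢe^(−Eᵢ/kT) = 2·e^(−0.59307) + 3·e^(−2.4088) + 5·e^(−2.5000) + 2·e^(−4.3248) = 1.1053 + 0.26977 + 0.41042 + 0.026472 = 1.8120.
P₂ = g₂ e^(−E₂/kT) / Z = 0.41042/1.8120 = 0.227.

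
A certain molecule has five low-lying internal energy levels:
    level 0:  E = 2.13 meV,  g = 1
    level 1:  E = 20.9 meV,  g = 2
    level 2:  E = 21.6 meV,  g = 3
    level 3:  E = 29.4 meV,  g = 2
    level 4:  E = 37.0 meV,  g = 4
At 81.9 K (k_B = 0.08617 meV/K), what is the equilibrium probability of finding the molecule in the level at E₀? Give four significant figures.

0.7140

k_BT = 0.08617 × 81.9 K = 7.05732 meV.
Eᵢ/kT = 0.301814, 2.96146, 3.06065, 4.16589, 5.24278.
Z = Σ gᵢe^(−Eᵢ/kT) = 1·e^(−0.301814) + 2·e^(−2.96146) + 3·e^(−3.06065) + 2·e^(−4.16589) + 4·e^(−5.24278) = 0.739476 + 0.103487 + 0.140572 + 0.0310318 + 0.0211422 = 1.03571.
P₀ = g₀ e^(−E₀/kT) / Z = 0.739476/1.03571 = 0.7140.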